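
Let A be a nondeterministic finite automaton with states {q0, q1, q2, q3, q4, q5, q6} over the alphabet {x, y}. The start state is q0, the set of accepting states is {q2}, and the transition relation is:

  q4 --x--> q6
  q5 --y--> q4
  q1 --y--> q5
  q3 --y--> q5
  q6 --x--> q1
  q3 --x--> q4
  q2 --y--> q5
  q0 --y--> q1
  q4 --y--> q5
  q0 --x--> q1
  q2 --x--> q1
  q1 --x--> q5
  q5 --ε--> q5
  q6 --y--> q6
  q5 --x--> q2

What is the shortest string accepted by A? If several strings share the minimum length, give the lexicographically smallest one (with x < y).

xxx

A breadth-first search from q0 reaches an accepting state first via the path q0 → q1 → q5 → q2 on input xxx.
No string of length < 3 is accepted (BFS exhausts all shorter strings without reaching an accepting state), and xxx is the lexicographically least accepting string of length 3.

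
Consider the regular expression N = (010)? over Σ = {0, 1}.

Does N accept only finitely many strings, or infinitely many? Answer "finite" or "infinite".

finite

The expression contains no Kleene star (every subexpression denotes a finite set), so L(N) is finite.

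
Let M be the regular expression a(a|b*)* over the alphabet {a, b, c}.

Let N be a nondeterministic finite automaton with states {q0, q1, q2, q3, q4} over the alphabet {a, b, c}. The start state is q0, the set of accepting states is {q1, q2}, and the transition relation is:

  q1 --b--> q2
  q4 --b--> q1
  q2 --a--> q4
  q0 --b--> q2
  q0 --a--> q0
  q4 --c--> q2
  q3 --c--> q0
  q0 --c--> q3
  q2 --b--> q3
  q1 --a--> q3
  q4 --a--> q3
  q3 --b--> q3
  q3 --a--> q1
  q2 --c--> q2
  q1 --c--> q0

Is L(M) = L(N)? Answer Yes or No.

The string a is accepted by M but rejected by N.
So L(M) ≠ L(N).

No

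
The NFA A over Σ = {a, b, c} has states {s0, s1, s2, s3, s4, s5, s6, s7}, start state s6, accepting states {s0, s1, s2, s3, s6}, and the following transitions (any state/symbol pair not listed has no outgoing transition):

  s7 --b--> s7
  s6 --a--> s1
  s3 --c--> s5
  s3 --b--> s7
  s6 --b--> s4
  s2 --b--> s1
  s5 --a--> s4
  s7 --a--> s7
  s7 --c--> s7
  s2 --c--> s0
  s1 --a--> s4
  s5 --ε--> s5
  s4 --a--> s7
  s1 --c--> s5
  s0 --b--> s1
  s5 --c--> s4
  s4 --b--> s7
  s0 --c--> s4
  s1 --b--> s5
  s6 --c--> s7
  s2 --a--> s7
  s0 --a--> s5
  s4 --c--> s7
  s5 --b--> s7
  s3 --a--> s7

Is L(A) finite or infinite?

The useful states (reachable from s6 and able to reach an accepting state) are {s1, s6}.
Restricted to these states the transition graph has no cycle, so every accepting path has bounded length and L is finite.

finite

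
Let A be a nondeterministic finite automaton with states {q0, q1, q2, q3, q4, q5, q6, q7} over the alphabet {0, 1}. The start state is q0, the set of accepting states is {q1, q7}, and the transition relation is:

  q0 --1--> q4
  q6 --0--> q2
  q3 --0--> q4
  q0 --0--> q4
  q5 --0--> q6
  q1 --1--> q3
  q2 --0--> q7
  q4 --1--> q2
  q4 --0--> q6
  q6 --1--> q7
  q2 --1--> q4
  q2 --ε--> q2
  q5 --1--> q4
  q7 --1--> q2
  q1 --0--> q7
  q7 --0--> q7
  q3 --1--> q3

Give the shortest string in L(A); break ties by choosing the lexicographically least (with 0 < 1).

A breadth-first search from q0 reaches an accepting state first via the path q0 → q4 → q6 → q7 on input 001.
No string of length < 3 is accepted (BFS exhausts all shorter strings without reaching an accepting state), and 001 is the lexicographically least accepting string of length 3.

001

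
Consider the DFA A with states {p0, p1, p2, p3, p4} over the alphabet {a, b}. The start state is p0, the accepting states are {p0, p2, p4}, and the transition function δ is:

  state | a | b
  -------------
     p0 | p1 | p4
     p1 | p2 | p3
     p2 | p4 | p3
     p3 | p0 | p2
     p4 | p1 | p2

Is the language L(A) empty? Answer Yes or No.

No

The empty string ε is accepted: the run p0 ends in the accepting state p0.
Since at least one string is accepted, L(A) is not empty.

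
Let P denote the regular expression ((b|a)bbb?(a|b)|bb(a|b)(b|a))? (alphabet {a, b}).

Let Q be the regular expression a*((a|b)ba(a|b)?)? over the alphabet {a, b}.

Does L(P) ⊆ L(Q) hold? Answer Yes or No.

No

The string abbb is in L(P) but not in L(Q).
So L(P) ⊄ L(Q).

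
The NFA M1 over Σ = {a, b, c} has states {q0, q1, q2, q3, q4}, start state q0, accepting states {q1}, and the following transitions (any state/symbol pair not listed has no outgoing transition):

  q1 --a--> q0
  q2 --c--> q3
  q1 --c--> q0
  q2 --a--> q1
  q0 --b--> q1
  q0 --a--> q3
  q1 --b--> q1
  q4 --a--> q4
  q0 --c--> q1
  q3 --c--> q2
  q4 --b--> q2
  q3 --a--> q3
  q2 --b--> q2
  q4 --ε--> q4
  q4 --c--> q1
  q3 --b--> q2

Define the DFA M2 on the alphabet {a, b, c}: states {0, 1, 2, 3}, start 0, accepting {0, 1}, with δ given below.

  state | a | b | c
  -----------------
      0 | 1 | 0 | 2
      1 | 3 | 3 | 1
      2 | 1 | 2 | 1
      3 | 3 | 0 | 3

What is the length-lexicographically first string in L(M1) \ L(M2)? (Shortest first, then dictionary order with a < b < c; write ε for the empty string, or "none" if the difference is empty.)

c

The string c is accepted by M1 but not by M2.
No shorter string lies in the difference, and c is the lexicographically first length-1 string in L(M1) \ L(M2).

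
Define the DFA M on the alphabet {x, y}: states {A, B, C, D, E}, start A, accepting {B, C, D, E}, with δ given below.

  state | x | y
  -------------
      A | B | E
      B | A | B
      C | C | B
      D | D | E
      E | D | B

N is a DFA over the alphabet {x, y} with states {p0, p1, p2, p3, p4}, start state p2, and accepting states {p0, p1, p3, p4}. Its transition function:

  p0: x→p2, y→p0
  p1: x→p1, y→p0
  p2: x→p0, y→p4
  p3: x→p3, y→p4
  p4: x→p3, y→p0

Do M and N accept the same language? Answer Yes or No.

Yes

Exploring the product automaton M × N from the start pair (A, p2), following both machines on each input symbol, reaches 4 state pairs: (A, p2), (B, p0), (E, p4), (D, p3).
M accepts in {B, C, D, E} and N accepts in {p0, p1, p3, p4}. In every reachable pair the two components are either both accepting — (B, p0), (E, p4), (D, p3) — or both non-accepting, so no string is accepted by exactly one of the machines: L(M) \ L(N) and L(N) \ L(M) are both empty.
Hence every string is accepted by M iff it is accepted by N, and the two languages coincide.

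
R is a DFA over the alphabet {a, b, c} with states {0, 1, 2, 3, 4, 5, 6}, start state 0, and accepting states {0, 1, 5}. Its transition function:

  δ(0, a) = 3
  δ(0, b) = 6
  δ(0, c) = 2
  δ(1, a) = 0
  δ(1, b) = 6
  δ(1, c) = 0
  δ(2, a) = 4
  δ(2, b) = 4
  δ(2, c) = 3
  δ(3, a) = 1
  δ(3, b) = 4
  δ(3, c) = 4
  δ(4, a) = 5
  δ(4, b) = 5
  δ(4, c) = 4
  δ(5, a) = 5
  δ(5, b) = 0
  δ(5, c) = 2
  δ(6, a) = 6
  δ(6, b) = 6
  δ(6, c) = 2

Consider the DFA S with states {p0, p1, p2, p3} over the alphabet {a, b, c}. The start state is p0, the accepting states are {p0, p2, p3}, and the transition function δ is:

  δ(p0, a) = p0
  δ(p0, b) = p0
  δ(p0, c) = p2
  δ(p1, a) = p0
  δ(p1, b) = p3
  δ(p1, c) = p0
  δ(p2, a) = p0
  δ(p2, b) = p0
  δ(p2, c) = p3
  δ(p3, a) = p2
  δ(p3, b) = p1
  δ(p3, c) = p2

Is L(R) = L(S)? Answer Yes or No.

No

The string accb is accepted by R but rejected by S.
So L(R) ≠ L(S).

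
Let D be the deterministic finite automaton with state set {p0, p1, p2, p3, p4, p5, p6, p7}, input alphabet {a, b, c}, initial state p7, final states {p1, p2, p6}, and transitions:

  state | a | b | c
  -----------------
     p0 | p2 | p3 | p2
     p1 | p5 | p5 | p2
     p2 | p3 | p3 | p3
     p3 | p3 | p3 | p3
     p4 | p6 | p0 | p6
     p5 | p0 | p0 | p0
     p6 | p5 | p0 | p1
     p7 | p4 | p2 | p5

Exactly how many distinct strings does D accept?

The useful subgraph on states {p0, p1, p2, p4, p5, p6, p7} is acyclic, so L(D) is finite; the longest accepting path visits 7 useful states, giving maximum string length 6.
Counting accepting paths from p7 by length: 1 of length 1, 2 of length 2, 10 of length 3, 6 of length 4, 12 of length 5, 24 of length 6. Total 55.

55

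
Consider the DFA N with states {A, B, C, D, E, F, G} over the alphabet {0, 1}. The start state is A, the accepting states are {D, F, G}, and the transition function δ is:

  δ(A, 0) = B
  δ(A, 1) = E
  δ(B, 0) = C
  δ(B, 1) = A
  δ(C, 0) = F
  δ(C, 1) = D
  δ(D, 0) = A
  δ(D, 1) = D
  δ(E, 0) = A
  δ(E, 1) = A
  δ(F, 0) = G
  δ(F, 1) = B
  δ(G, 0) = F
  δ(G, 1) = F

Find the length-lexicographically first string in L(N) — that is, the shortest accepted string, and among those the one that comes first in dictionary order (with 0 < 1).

A breadth-first search from A reaches an accepting state first via the path A → B → C → F on input 000.
No string of length < 3 is accepted (BFS exhausts all shorter strings without reaching an accepting state), and 000 is the lexicographically least accepting string of length 3.

000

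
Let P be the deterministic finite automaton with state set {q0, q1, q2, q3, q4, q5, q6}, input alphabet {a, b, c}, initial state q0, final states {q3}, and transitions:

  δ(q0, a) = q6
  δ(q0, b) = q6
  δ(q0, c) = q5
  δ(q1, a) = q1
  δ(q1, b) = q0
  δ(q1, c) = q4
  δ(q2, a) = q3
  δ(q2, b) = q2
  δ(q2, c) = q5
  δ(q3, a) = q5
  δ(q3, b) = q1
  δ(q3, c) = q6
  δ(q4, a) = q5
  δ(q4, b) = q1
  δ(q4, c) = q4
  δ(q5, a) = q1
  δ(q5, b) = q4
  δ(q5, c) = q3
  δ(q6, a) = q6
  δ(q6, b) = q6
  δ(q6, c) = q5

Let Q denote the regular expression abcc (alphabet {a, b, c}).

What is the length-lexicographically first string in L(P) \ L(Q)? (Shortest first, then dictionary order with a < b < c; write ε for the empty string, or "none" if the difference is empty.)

cc

The string cc is accepted by P but not by Q.
No shorter string lies in the difference, and cc is the lexicographically first length-2 string in L(P) \ L(Q).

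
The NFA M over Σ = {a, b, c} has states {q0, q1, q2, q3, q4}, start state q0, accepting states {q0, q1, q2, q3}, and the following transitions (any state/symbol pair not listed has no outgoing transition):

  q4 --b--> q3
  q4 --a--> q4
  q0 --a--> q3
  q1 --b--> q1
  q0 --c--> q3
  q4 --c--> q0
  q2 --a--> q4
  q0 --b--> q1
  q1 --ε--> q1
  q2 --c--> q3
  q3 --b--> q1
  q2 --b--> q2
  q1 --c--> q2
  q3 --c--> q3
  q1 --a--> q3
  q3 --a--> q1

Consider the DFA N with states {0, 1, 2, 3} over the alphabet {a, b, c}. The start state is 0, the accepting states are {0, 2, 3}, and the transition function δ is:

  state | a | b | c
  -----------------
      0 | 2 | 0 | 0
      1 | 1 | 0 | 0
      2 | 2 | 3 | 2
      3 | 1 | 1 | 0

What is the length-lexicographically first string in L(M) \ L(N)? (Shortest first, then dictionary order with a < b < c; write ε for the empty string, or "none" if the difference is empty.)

The string aba is accepted by M but not by N.
No shorter string lies in the difference, and aba is the lexicographically first length-3 string in L(M) \ L(N).

aba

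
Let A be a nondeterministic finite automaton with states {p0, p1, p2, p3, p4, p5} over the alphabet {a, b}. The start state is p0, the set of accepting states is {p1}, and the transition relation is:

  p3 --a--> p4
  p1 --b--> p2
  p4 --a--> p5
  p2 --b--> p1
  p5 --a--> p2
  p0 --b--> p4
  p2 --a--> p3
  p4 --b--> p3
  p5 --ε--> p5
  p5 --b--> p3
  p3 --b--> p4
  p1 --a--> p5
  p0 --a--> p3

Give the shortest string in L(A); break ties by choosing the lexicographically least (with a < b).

baab

A breadth-first search from p0 reaches an accepting state first via the path p0 → p4 → p5 → p2 → p1 on input baab.
No string of length < 4 is accepted (BFS exhausts all shorter strings without reaching an accepting state), and baab is the lexicographically least accepting string of length 4.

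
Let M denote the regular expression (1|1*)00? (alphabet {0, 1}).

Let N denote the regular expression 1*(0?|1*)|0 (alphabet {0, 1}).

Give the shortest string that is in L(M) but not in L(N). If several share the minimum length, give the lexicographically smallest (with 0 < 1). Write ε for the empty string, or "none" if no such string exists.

00

The string 00 is accepted by M but not by N.
No shorter string lies in the difference, and 00 is the lexicographically first length-2 string in L(M) \ L(N).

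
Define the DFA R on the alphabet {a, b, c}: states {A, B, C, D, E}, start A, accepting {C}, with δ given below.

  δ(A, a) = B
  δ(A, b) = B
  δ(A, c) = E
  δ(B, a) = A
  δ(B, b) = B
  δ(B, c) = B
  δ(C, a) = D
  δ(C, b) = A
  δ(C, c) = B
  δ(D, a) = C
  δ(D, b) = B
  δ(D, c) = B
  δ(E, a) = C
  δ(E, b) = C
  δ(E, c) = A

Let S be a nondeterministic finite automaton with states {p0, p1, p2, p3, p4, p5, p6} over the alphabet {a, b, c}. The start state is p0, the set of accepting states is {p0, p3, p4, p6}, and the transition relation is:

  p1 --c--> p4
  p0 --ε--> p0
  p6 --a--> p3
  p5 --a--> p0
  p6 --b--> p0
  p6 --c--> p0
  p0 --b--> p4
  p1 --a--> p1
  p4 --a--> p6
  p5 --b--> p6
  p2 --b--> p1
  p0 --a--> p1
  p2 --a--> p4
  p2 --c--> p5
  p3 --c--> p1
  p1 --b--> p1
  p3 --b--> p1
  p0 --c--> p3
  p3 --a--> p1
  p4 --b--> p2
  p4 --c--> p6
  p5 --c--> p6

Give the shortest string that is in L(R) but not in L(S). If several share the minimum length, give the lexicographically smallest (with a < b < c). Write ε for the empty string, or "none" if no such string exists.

The string ca is accepted by R but not by S.
No shorter string lies in the difference, and ca is the lexicographically first length-2 string in L(R) \ L(S).

ca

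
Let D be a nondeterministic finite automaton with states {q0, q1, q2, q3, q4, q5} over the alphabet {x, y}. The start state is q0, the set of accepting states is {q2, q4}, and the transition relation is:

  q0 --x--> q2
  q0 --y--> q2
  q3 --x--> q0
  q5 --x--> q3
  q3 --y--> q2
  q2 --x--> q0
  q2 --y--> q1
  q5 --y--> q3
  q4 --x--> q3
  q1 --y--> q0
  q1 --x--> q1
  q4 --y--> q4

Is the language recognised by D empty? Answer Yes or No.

The string x is accepted: the run q0 → q2 ends in the accepting state q2.
Since at least one string is accepted, L(D) is not empty.

No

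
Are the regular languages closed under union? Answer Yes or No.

Yes

Given DFAs for L₁ and L₂, run them in parallel: the product automaton on Q₁ × Q₂ that accepts when either component is accepting recognises L₁ ∪ L₂ (equivalently, R₁ | R₂ is a regular expression for it).
So the regular languages are closed under union.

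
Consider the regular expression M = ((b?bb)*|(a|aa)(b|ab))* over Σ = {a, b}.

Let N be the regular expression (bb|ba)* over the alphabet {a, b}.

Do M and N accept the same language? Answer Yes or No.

The string ab is accepted by M but rejected by N.
So L(M) ≠ L(N).

No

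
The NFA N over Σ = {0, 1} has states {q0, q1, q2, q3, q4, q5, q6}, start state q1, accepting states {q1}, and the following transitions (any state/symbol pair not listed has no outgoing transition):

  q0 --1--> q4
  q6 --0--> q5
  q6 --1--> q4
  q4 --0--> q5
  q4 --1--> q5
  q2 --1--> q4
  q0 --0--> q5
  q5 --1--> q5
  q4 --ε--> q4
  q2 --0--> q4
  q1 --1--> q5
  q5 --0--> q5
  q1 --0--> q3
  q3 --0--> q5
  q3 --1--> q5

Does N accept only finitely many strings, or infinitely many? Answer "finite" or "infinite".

The useful states (reachable from q1 and able to reach an accepting state) are {q1}.
Restricted to these states the transition graph has no cycle, so every accepting path has bounded length and L is finite.

finite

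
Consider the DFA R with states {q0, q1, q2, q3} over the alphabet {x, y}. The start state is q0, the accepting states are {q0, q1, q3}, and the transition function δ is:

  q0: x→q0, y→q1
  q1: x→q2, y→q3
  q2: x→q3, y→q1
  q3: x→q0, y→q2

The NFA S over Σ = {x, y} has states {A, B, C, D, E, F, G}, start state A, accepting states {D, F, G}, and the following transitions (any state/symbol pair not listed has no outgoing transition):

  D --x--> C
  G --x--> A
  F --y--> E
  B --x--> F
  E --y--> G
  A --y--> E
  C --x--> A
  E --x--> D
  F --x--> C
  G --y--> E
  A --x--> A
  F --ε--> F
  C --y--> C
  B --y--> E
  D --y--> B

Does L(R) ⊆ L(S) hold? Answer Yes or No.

No

The empty string ε is in L(R) but not in L(S).
So L(R) ⊄ L(S).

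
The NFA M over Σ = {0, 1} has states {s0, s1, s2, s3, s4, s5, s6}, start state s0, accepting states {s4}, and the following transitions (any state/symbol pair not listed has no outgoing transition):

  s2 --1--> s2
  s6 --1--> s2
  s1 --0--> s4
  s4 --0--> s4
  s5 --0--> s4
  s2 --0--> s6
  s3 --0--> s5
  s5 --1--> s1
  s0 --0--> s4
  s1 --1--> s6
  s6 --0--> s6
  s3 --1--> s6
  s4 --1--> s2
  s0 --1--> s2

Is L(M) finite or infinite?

State s4 is reachable from the start and can reach an accepting state, and it lies on the cycle s4 → s4.
Traversing that cycle any number of times yields accepted strings of unbounded length, so the language is infinite.

infinite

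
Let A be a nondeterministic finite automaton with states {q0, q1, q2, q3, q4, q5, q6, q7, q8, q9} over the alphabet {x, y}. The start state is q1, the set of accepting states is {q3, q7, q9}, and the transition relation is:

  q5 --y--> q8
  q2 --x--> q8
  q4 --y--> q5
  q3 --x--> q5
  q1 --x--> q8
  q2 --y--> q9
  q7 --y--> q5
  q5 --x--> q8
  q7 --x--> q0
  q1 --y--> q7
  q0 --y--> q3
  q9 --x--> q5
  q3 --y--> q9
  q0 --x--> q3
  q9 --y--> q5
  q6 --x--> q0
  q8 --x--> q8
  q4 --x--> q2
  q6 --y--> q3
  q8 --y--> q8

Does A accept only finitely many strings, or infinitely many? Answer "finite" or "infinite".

finite

The useful states (reachable from q1 and able to reach an accepting state) are {q0, q1, q3, q7, q9}.
Restricted to these states the transition graph has no cycle, so every accepting path has bounded length and L is finite.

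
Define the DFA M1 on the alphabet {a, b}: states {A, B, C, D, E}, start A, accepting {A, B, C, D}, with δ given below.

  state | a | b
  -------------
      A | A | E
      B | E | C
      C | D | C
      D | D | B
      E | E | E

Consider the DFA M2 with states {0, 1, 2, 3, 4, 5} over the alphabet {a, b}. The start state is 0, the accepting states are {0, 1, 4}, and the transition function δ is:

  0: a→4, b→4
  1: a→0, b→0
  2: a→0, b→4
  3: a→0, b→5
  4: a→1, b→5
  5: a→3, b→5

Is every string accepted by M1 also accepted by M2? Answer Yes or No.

Yes

Exploring the product automaton M1 × M2 from the start pair (A, 0), following both machines on each input symbol, reaches 8 state pairs: (A, 0), (A, 4), (E, 4), (A, 1), (E, 5), (E, 1), (E, 0), (E, 3).
M1 accepts in {A, B, C, D} and M2 accepts in {0, 1, 4}. The reachable pairs whose M1-component is accepting are (A, 0), (A, 4), (A, 1); in each of them the M2-component is accepting too, so the product for L(M1) \ L(M2) (M1-component accepting, M2-component rejecting) has no reachable accepting pair and the difference is empty.
Hence every string in L(M1) is also in L(M2).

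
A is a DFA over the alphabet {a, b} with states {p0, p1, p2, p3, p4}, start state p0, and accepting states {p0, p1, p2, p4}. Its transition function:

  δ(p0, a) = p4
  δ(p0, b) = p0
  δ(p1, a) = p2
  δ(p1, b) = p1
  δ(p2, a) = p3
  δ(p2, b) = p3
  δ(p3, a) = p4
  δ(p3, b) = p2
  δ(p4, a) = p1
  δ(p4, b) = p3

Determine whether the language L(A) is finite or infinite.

State p0 is reachable from the start and can reach an accepting state, and it lies on the cycle p0 → p0.
Traversing that cycle any number of times yields accepted strings of unbounded length, so the language is infinite.

infinite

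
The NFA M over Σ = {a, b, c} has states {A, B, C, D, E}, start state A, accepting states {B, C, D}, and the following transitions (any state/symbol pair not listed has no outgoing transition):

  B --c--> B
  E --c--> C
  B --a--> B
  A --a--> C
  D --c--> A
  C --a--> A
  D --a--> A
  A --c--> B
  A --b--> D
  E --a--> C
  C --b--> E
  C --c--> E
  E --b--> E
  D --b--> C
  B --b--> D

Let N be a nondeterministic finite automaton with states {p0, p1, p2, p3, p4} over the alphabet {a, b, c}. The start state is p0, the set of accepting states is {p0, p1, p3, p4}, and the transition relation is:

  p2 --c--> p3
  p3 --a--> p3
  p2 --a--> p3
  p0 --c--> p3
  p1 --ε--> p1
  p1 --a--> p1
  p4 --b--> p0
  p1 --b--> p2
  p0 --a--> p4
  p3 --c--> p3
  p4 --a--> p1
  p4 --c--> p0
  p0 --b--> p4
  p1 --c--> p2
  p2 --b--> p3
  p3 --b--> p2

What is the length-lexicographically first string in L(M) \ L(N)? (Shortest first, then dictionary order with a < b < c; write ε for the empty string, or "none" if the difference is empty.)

The string cb is accepted by M but not by N.
No shorter string lies in the difference, and cb is the lexicographically first length-2 string in L(M) \ L(N).

cb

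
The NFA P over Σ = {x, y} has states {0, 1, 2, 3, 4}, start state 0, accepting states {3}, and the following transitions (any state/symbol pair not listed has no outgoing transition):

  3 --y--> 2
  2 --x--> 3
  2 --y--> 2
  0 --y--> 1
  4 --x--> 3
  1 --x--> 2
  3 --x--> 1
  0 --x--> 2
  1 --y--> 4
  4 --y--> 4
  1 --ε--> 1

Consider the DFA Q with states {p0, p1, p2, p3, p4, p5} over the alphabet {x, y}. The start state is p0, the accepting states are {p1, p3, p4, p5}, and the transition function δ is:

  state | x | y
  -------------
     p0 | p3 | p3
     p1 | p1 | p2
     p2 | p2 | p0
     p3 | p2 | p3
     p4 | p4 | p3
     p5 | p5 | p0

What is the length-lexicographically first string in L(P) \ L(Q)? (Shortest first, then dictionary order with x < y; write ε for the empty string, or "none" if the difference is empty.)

xx

The string xx is accepted by P but not by Q.
No shorter string lies in the difference, and xx is the lexicographically first length-2 string in L(P) \ L(Q).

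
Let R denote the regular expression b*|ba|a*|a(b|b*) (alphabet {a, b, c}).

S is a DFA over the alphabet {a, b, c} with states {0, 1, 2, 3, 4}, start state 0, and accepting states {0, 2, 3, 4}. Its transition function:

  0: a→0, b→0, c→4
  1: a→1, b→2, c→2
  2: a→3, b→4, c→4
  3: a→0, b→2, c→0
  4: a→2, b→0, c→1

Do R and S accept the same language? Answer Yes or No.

The string c is accepted by S but rejected by R.
So L(R) ≠ L(S).

No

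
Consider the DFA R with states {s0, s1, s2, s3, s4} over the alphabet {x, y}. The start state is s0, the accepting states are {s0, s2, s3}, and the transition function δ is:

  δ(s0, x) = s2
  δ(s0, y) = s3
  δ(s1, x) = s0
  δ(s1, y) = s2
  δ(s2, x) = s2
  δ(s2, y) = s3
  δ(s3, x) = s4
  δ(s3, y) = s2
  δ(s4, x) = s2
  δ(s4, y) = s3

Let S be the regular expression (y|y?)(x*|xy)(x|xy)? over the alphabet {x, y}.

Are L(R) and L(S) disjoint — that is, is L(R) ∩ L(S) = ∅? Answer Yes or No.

No

The empty string ε is accepted by both R and S.
Hence L(R) ∩ L(S) ≠ ∅.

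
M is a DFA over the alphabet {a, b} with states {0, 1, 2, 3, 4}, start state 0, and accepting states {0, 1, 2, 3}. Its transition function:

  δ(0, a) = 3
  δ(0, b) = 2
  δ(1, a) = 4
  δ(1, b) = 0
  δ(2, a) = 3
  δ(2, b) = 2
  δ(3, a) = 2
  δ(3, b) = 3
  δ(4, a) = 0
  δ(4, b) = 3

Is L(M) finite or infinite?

State 2 is reachable from the start and can reach an accepting state, and it lies on the cycle 2 → 2.
Traversing that cycle any number of times yields accepted strings of unbounded length, so the language is infinite.

infinite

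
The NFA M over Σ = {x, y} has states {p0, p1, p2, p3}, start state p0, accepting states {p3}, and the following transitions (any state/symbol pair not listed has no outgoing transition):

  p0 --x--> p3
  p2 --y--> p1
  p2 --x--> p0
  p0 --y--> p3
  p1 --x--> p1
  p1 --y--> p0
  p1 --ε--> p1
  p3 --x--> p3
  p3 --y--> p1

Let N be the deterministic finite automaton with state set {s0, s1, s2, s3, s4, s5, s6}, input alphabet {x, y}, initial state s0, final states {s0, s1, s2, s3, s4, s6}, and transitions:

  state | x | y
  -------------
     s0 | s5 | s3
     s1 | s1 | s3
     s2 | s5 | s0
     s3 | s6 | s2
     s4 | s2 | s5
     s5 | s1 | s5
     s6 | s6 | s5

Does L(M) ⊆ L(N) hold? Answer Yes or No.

No

The string x is in L(M) but not in L(N).
So L(M) ⊄ L(N).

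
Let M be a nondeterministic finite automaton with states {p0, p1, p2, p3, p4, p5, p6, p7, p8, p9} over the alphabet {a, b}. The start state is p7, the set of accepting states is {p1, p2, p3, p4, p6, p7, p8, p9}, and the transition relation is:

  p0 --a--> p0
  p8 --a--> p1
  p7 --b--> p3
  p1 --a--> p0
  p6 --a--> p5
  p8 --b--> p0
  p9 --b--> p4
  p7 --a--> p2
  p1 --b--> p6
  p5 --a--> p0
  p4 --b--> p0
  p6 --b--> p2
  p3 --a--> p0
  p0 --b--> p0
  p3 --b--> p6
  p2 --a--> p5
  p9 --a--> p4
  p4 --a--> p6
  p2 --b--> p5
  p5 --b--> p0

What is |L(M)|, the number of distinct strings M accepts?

The useful subgraph on states {p2, p3, p6, p7} is acyclic, so L(M) is finite; the longest accepting path visits 4 useful states, giving maximum string length 3.
Counting accepting paths from p7 by length: 1 of length 0, 2 of length 1, 1 of length 2, 1 of length 3. Total 5.

5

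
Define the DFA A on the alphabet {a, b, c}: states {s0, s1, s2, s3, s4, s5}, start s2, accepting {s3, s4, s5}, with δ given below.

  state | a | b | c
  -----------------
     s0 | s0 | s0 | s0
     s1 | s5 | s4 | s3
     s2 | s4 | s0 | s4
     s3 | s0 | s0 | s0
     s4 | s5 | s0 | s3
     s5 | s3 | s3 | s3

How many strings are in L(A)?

12

The useful subgraph on states {s2, s3, s4, s5} is acyclic, so L(A) is finite; the longest accepting path visits 4 useful states, giving maximum string length 3.
Counting accepting paths from s2 by length: 2 of length 1, 4 of length 2, 6 of length 3. Total 12.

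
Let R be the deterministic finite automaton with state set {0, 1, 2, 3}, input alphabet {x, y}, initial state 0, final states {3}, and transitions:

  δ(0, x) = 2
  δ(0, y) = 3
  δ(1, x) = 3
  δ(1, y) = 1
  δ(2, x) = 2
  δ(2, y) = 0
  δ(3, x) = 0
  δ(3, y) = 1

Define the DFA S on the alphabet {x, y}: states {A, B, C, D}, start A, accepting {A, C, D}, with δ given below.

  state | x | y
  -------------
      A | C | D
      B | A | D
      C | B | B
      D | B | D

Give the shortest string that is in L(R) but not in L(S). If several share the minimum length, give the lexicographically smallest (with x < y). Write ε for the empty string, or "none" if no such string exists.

The string yyx is accepted by R but not by S.
No shorter string lies in the difference, and yyx is the lexicographically first length-3 string in L(R) \ L(S).

yyx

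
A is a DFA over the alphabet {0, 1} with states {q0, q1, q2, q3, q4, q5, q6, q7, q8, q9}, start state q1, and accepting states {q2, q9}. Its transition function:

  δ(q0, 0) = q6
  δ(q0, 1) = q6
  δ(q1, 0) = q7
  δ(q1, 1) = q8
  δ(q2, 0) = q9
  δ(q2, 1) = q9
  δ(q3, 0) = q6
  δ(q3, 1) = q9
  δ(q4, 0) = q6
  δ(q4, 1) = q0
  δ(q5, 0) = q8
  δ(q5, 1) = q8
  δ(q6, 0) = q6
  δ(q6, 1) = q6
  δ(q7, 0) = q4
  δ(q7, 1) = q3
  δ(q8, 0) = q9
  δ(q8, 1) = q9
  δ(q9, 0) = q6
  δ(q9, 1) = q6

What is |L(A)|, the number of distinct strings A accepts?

The useful subgraph on states {q1, q3, q7, q8, q9} is acyclic, so L(A) is finite; the longest accepting path visits 4 useful states, giving maximum string length 3.
Counting accepting paths from q1 by length: 2 of length 2, 1 of length 3. Total 3.

3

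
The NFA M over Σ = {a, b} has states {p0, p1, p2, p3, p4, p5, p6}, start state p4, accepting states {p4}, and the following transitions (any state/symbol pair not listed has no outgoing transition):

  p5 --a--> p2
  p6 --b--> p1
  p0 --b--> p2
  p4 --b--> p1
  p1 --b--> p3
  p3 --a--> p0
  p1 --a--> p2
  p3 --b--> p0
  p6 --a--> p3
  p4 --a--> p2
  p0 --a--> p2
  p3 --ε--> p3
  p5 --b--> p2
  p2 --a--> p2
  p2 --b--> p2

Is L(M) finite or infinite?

The useful states (reachable from p4 and able to reach an accepting state) are {p4}.
Restricted to these states the transition graph has no cycle, so every accepting path has bounded length and L is finite.

finite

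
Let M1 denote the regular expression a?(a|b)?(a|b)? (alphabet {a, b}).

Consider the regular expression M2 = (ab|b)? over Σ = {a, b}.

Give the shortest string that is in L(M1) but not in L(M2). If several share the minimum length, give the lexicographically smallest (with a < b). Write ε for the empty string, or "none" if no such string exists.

a

The string a is accepted by M1 but not by M2.
No shorter string lies in the difference, and a is the lexicographically first length-1 string in L(M1) \ L(M2).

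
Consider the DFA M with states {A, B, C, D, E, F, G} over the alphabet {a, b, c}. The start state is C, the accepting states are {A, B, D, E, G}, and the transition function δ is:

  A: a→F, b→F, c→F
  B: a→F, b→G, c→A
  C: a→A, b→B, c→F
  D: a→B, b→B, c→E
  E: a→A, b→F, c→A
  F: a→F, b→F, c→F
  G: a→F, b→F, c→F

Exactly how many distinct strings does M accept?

4

The useful subgraph on states {A, B, C, G} is acyclic, so L(M) is finite; the longest accepting path visits 3 useful states, giving maximum string length 2.
Counting accepting paths from C by length: 2 of length 1, 2 of length 2. Total 4.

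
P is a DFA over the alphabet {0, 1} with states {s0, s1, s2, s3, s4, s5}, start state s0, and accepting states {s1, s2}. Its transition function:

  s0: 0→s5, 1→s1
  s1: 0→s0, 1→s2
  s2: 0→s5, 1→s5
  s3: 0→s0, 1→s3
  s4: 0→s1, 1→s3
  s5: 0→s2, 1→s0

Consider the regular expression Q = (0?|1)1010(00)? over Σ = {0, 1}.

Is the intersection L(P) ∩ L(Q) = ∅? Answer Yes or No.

No

The string 101000 is accepted by both P and Q.
Hence L(P) ∩ L(Q) ≠ ∅.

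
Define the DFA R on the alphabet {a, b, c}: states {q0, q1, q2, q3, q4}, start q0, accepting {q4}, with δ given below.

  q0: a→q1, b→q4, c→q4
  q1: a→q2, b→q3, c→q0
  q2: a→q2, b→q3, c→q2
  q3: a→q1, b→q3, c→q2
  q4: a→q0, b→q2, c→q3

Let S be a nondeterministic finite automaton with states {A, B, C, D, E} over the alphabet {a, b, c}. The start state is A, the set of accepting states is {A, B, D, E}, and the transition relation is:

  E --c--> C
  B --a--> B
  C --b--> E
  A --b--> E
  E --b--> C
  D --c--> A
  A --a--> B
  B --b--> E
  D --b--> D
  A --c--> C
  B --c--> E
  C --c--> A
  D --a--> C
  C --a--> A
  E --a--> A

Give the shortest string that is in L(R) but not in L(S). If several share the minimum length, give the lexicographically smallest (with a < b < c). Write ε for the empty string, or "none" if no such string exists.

The string c is accepted by R but not by S.
No shorter string lies in the difference, and c is the lexicographically first length-1 string in L(R) \ L(S).

c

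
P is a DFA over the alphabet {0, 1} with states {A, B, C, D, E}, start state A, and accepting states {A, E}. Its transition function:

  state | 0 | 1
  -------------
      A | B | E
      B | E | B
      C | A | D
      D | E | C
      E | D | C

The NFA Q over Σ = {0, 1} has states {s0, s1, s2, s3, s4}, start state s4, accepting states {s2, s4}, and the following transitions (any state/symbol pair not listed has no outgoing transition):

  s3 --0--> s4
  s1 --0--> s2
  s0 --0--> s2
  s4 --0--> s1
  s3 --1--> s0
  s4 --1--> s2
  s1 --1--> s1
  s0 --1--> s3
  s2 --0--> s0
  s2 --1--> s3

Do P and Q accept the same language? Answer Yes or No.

Exploring the product automaton P × Q from the start pair (A, s4), following both machines on each input symbol, reaches 5 state pairs: (A, s4), (B, s1), (E, s2), (D, s0), (C, s3).
P accepts in {A, E} and Q accepts in {s2, s4}. In every reachable pair the two components are either both accepting — (A, s4), (E, s2) — or both non-accepting, so no string is accepted by exactly one of the machines: L(P) \ L(Q) and L(Q) \ L(P) are both empty.
Hence every string is accepted by P iff it is accepted by Q, and the two languages coincide.

Yes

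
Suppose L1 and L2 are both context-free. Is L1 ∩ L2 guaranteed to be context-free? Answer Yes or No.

No

{aⁿbⁿcᵐ : m,n≥0} and {aᵐbⁿcⁿ : m,n≥0} are both context-free, but their intersection {aⁿbⁿcⁿ : n≥0} is not (pumping lemma).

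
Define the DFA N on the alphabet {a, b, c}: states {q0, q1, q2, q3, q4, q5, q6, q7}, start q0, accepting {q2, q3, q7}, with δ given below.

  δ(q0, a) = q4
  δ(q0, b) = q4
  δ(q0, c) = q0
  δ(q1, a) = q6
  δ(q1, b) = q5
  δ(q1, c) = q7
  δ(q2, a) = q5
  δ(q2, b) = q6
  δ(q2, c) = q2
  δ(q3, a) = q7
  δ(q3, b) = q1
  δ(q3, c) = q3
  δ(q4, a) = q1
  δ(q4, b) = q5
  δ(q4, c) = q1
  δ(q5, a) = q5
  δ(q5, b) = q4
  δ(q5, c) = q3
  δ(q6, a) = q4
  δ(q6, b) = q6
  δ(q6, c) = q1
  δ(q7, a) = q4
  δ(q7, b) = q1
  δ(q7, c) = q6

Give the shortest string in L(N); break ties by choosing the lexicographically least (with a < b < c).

A breadth-first search from q0 reaches an accepting state first via the path q0 → q4 → q1 → q7 on input aac.
No string of length < 3 is accepted (BFS exhausts all shorter strings without reaching an accepting state), and aac is the lexicographically least accepting string of length 3.

aac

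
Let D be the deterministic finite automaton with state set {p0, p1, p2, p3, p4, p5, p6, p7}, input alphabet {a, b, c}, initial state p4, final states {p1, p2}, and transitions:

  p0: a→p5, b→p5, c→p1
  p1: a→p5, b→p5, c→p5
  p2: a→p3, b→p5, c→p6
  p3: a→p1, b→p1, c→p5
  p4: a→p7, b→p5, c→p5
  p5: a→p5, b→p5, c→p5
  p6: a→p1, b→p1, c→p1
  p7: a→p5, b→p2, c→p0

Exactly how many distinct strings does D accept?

7

The useful subgraph on states {p0, p1, p2, p3, p4, p6, p7} is acyclic, so L(D) is finite; the longest accepting path visits 5 useful states, giving maximum string length 4.
Counting accepting paths from p4 by length: 1 of length 2, 1 of length 3, 5 of length 4. Total 7.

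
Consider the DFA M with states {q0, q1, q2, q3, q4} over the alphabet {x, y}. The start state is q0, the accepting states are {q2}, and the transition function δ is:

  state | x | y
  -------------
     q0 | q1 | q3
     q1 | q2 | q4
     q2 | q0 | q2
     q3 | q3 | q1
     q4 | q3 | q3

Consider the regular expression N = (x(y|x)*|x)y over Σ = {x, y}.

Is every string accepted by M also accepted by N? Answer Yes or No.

No

The string xx is in L(M) but not in L(N).
So L(M) ⊄ L(N).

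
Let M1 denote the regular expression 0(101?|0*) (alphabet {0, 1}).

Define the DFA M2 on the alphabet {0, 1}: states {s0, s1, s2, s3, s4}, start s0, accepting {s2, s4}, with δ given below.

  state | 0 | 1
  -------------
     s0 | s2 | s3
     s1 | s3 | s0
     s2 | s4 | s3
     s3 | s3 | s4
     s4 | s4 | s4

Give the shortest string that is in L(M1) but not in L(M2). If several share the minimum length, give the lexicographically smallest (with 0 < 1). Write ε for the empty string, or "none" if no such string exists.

010

The string 010 is accepted by M1 but not by M2.
No shorter string lies in the difference, and 010 is the lexicographically first length-3 string in L(M1) \ L(M2).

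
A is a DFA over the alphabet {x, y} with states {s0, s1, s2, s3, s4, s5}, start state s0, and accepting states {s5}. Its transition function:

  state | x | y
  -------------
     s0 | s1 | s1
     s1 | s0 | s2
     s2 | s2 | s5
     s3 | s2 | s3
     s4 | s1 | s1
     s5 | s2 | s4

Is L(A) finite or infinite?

infinite

State s0 is reachable from the start and can reach an accepting state, and it lies on the cycle s0 → s1 → s0.
Traversing that cycle any number of times yields accepted strings of unbounded length, so the language is infinite.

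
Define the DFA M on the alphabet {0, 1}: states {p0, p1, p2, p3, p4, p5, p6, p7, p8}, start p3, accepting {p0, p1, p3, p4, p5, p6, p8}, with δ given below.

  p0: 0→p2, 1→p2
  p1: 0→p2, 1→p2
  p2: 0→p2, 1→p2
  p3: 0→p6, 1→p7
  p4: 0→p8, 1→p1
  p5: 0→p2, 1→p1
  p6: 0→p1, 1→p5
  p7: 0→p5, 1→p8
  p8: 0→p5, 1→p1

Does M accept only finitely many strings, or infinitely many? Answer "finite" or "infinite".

finite

The useful states (reachable from p3 and able to reach an accepting state) are {p1, p3, p5, p6, p7, p8}.
Restricted to these states the transition graph has no cycle, so every accepting path has bounded length and L is finite.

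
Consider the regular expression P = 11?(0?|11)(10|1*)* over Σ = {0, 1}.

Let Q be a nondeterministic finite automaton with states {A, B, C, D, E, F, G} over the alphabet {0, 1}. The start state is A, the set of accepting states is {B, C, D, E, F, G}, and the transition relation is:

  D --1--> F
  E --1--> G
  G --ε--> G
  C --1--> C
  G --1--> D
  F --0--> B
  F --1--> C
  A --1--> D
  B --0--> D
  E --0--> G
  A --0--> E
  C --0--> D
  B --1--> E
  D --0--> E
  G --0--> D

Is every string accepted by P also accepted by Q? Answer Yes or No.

Converting the expression P to a DFA (subset construction, then merging equivalent states) gives the minimal DFA with states {p0, p1, p2, p3}, start state p0, accepting states {p2, p3} and transitions p0: 0→p1, 1→p2; p1: 0→p1, 1→p1; p2: 0→p3, 1→p2; p3: 0→p1, 1→p2.
Exploring the product automaton P × Q from the start pair (p0, A), following both machines on each input symbol, reaches 16 state pairs: (p0, A), (p1, E), (p2, D), (p1, G), (p3, E), (p2, F), (p1, D), (p2, G), (p3, B), (p2, C), (p1, F), (p3, D), (p2, E), (p1, B), (p1, C), (p3, G).
P accepts in {p2, p3} and Q accepts in {B, C, D, E, F, G}. The reachable pairs whose P-component is accepting are (p2, D), (p3, E), (p2, F), (p2, G), (p3, B), (p2, C), (p3, D), (p2, E), (p3, G); in each of them the Q-component is accepting too, so the product for L(P) \ L(Q) (P-component accepting, Q-component rejecting) has no reachable accepting pair and the difference is empty.
Hence every string in L(P) is also in L(Q).

Yes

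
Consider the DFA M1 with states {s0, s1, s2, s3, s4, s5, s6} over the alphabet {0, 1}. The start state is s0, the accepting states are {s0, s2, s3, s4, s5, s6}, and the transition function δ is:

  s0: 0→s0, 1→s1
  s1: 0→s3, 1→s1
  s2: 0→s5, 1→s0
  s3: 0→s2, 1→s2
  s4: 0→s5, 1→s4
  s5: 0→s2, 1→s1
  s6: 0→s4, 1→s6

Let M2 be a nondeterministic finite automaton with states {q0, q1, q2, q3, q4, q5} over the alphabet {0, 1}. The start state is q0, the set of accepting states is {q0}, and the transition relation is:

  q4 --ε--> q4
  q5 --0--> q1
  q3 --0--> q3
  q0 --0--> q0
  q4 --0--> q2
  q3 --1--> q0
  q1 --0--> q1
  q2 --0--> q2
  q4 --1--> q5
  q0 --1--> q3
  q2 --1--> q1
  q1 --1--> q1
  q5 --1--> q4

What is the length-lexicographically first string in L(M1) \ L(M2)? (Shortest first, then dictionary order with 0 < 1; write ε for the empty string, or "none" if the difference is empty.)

10

The string 10 is accepted by M1 but not by M2.
No shorter string lies in the difference, and 10 is the lexicographically first length-2 string in L(M1) \ L(M2).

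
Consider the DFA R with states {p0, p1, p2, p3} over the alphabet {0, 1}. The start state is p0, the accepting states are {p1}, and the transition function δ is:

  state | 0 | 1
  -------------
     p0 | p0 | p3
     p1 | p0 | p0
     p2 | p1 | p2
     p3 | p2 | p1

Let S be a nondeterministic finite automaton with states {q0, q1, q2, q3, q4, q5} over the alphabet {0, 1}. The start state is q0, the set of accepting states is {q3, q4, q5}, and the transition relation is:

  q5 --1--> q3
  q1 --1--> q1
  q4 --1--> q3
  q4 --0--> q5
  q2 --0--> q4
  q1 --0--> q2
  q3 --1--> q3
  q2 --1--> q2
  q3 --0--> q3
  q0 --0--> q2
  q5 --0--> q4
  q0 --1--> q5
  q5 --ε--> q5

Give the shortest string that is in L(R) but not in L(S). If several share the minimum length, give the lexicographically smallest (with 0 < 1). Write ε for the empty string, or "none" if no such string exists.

011

The string 011 is accepted by R but not by S.
No shorter string lies in the difference, and 011 is the lexicographically first length-3 string in L(R) \ L(S).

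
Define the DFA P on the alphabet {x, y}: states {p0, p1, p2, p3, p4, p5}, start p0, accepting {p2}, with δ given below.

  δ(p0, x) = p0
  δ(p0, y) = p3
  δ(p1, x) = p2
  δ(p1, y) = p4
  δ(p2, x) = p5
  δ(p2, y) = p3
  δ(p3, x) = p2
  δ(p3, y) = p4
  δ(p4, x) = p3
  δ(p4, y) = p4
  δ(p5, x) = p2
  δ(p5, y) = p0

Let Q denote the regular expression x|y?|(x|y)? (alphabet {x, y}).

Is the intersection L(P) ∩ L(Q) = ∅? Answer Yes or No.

Converting the expression Q to a DFA (subset construction, then merging equivalent states) gives the minimal DFA with states {q0, q1, q2}, start state q0, accepting states {q0, q1} and transitions q0: x→q1, y→q1; q1: x→q2, y→q2; q2: x→q2, y→q2.
Exploring the product automaton P × Q from the start pair (p0, q0), following both machines on each input symbol, reaches 8 state pairs: (p0, q0), (p0, q1), (p3, q1), (p0, q2), (p3, q2), (p2, q2), (p4, q2), (p5, q2).
P accepts in {p2} and Q accepts in {q0, q1}; no reachable pair has both components accepting, so no string drives both machines to acceptance simultaneously and L(P) ∩ L(Q) = ∅.
So no string is accepted by both, and the intersection is empty.

Yes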